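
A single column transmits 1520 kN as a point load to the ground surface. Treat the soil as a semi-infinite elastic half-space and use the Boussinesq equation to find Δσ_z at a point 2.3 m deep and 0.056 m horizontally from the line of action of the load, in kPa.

Boussinesq vertical stress below a point load on an elastic half-space:
Δσ_z = 3P/(2πz²) · [1 + (r/z)²]^(−5/2)
r/z = 0.056/2.3 = 0.024348; [1+(r/z)²]^(−5/2) = 0.99852.
Δσ_z = 3×1520/(2π×2.3²) × 0.99852 = 137.19 × 0.99852 = 137 kPa

Δσ_z ≈ 137 kPa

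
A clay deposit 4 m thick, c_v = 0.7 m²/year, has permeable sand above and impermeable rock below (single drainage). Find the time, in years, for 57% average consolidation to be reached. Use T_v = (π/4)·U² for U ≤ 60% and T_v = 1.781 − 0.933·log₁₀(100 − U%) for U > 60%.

t ≈ 5.83 years

Drainage path length: H_d = H = 4 m (single drainage).
U ≤ 60%: T_v = (π/4)·U² = (π/4)×0.57² = 0.25518.
t = T_v·H_d²/c_v = 0.25518×4²/0.7 = 5.833 years.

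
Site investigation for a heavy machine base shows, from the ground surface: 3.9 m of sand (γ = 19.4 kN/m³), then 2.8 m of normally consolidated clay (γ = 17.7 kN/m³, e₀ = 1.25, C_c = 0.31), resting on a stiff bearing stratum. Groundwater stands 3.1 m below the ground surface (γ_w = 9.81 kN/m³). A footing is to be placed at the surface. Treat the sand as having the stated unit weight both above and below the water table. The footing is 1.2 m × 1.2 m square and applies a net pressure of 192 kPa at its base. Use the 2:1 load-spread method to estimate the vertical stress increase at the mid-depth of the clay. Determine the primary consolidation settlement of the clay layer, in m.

Mid-depth of clay below the ground surface: z = 3.9 + 2.8/2 = 5.3 m.
Total vertical stress at mid-clay: σ_v = 19.4×3.9 + 17.7×1.4 = 100.44 kPa.
Pore pressure: u = 9.81×(5.3 − 3.1) = 21.582 kPa.
Initial effective stress: σ'_0 = σ_v − u = 100.44 − 21.582 = 78.858 kPa.
Stress increase at mid-clay by the 2:1 spreading method:
Δσ = qBL/((B+z)(L+z)) = 192×1.2×1.2/((1.2+5.3)(1.2+5.3)) = 6.5439 kPa
Final effective stress: σ'_f = σ'_0 + Δσ = 78.858 + 6.5439 = 85.402 kPa.
Normally consolidated clay, so the full stress increment lies on the virgin compression line:
S_c = C_c·H/(1+e₀)·log₁₀(σ'_f/σ'_0) = 0.31×2.8/(1+1.25)×log₁₀(85.402/78.858)
    = 0.38578 × 0.034622 = 0.01336 m

S_c ≈ 0.0134 m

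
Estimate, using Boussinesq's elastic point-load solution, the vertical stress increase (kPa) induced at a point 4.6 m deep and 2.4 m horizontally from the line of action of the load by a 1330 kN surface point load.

Boussinesq vertical stress below a point load on an elastic half-space:
Δσ_z = 3P/(2πz²) · [1 + (r/z)²]^(−5/2)
r/z = 2.4/4.6 = 0.52174; [1+(r/z)²]^(−5/2) = 0.54777.
Δσ_z = 3×1330/(2π×4.6²) × 0.54777 = 30.011 × 0.54777 = 16.44 kPa

Δσ_z ≈ 16.4 kPa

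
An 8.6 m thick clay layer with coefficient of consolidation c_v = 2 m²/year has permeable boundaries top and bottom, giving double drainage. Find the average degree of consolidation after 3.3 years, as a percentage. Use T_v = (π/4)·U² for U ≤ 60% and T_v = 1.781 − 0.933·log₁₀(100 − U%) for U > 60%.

Drainage path length: H_d = H/2 = 4.3 m (double drainage).
T_v = c_v·t/H_d² = 2×3.3/4.3² = 0.35695.
T_v = 0.35695 corresponds to the U > 60% branch:
U = 1 − 10^((1.781 − T_v)/0.933)/100 = 0.664

U ≈ 66.4 %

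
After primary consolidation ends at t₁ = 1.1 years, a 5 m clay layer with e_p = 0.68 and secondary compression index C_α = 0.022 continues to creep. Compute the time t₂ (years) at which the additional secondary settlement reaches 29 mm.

S_s = C_α·H/(1+e_p)·log₁₀(t₂/t₁) ⇒ log₁₀(t₂/t₁) = S_s·(1+e_p)/(C_α·H).
log₁₀(t₂/t₁) = 0.029 × (1+0.68) / (0.022×5) = 0.4429
t₂ = t₁ × 10^0.4429 = 1.1 × 2.773 = 3.05 years

t₂ ≈ 3.05 years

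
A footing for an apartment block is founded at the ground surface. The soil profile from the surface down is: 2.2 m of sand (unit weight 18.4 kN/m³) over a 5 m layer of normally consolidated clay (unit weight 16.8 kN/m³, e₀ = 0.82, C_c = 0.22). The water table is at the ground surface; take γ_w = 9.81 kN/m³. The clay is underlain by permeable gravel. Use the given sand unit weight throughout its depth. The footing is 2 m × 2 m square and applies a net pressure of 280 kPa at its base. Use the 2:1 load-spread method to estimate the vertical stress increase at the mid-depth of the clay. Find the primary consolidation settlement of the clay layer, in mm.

S_c ≈ 137 mm

Mid-depth of clay below the ground surface: z = 2.2 + 5/2 = 4.7 m.
Total vertical stress at mid-clay: σ_v = 18.4×2.2 + 16.8×2.5 = 82.48 kPa.
Pore pressure: u = 9.81×(4.7 − 0) = 46.107 kPa.
Initial effective stress: σ'_0 = σ_v − u = 82.48 − 46.107 = 36.373 kPa.
Stress increase at mid-clay by the 2:1 spreading method:
Δσ = qBL/((B+z)(L+z)) = 280×2×2/((2+4.7)(2+4.7)) = 24.95 kPa
Final effective stress: σ'_f = σ'_0 + Δσ = 36.373 + 24.95 = 61.323 kPa.
Normally consolidated clay, so the full stress increment lies on the virgin compression line:
S_c = C_c·H/(1+e₀)·log₁₀(σ'_f/σ'_0) = 0.22×5/(1+0.82)×log₁₀(61.323/36.373)
    = 0.6044 × 0.22684 = 0.1371 m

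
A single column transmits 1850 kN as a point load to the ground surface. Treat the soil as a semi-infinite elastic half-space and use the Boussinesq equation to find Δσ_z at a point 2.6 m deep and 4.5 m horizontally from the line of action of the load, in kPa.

Boussinesq vertical stress below a point load on an elastic half-space:
Δσ_z = 3P/(2πz²) · [1 + (r/z)²]^(−5/2)
r/z = 4.5/2.6 = 1.7308; [1+(r/z)²]^(−5/2) = 0.031337.
Δσ_z = 3×1850/(2π×2.6²) × 0.031337 = 130.67 × 0.031337 = 4.095 kPa

Δσ_z ≈ 4.09 kPa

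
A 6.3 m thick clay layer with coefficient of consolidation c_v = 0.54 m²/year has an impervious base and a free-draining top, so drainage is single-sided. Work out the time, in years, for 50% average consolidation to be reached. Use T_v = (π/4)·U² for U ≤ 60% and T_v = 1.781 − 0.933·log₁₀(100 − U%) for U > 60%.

t ≈ 14.4 years

Drainage path length: H_d = H = 6.3 m (single drainage).
U ≤ 60%: T_v = (π/4)·U² = (π/4)×0.5² = 0.19635.
t = T_v·H_d²/c_v = 0.19635×6.3²/0.54 = 14.43 years.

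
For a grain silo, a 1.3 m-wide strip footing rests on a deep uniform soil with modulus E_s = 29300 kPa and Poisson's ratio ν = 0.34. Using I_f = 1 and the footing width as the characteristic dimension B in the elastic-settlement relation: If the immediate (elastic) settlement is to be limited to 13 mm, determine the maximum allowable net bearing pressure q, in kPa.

S_e = q·B·(1−ν²)/E_s · I_f  ⇒  q = S_e·E_s / (B·(1−ν²)·I_f).
q = 0.013 × 29300 / (1.3 × 0.8844 × 1) = 331.3 kPa

q ≈ 331 kPa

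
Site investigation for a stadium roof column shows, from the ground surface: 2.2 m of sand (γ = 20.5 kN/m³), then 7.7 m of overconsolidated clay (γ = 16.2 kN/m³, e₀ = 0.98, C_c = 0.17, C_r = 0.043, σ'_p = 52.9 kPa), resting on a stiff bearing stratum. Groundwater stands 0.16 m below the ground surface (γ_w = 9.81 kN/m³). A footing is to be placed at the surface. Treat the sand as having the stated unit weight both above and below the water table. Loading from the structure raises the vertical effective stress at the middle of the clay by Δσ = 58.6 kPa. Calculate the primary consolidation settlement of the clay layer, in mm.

Mid-depth of clay below the ground surface: z = 2.2 + 7.7/2 = 6.05 m.
Total vertical stress at mid-clay: σ_v = 20.5×2.2 + 16.2×3.85 = 107.47 kPa.
Pore pressure: u = 9.81×(6.05 − 0.16) = 57.781 kPa.
Initial effective stress: σ'_0 = σ_v − u = 107.47 − 57.781 = 49.689 kPa.
Final effective stress: σ'_f = 49.689 + 58.6 = 108.29 kPa.
σ'_f = 108.29 > σ'_p = 52.9 kPa, so the stress path crosses the preconsolidation pressure — recompression up to σ'_p, then virgin compression beyond:
S_c = H/(1+e₀)·[C_r·log₁₀(σ'_p/σ'_0) + C_c·log₁₀(σ'_f/σ'_p)]
    = 7.7/1.98 × [0.043×log₁₀(52.9/49.689) + 0.17×log₁₀(108.29/52.9)]
    = 3.8889 × [0.0011694 + 0.052893] = 0.2102 m

S_c ≈ 210 mm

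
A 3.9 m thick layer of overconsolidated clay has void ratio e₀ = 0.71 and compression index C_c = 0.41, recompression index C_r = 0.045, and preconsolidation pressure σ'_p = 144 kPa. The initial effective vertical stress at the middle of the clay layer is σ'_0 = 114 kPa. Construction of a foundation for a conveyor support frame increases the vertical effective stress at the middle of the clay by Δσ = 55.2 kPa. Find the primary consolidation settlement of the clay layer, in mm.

Final effective stress: σ'_f = 114 + 55.2 = 169.2 kPa.
σ'_f = 169.2 > σ'_p = 144 kPa, so the stress path crosses the preconsolidation pressure — recompression up to σ'_p, then virgin compression beyond:
S_c = H/(1+e₀)·[C_r·log₁₀(σ'_p/σ'_0) + C_c·log₁₀(σ'_f/σ'_p)]
    = 3.9/1.71 × [0.045×log₁₀(144/114) + 0.41×log₁₀(169.2/144)]
    = 2.2807 × [0.0045656 + 0.028716] = 0.07591 m

S_c ≈ 75.9 mm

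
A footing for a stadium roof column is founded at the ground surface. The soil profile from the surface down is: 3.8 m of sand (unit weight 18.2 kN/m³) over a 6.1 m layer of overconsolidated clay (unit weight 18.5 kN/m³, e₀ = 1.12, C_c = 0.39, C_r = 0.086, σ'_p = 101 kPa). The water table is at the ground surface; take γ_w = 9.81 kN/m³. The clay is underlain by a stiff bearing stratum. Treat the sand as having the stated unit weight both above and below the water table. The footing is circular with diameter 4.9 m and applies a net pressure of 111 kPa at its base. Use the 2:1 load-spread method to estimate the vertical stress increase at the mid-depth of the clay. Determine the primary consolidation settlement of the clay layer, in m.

S_c ≈ 0.0307 m

Mid-depth of clay below the ground surface: z = 3.8 + 6.1/2 = 6.85 m.
Total vertical stress at mid-clay: σ_v = 18.2×3.8 + 18.5×3.05 = 125.58 kPa.
Pore pressure: u = 9.81×(6.85 − 0) = 67.198 kPa.
Initial effective stress: σ'_0 = σ_v − u = 125.58 − 67.198 = 58.382 kPa.
Stress increase at mid-clay by the 2:1 spreading method:
Δσ ≈ qD²/(D+z)² = 111×4.9²/(4.9+6.85)² = 19.304 kPa
Final effective stress: σ'_f = 58.382 + 19.304 = 77.686 kPa.
σ'_f = 77.686 ≤ σ'_p = 101 kPa, so the clay remains overconsolidated and only the recompression index applies:
S_c = C_r·H/(1+e₀)·log₁₀(σ'_f/σ'_0) = 0.086×6.1/2.12×log₁₀(77.686/58.382)
    = 0.24746 × 0.12406 = 0.0307 m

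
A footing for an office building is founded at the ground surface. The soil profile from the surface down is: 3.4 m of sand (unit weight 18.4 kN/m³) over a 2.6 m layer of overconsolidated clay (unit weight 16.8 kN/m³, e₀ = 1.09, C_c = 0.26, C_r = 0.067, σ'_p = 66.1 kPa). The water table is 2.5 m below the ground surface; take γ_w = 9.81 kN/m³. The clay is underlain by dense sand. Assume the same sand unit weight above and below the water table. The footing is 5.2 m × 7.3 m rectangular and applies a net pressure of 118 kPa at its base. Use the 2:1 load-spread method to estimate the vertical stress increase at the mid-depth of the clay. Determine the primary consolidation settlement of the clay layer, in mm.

Mid-depth of clay below the ground surface: z = 3.4 + 2.6/2 = 4.7 m.
Total vertical stress at mid-clay: σ_v = 18.4×3.4 + 16.8×1.3 = 84.4 kPa.
Pore pressure: u = 9.81×(4.7 − 2.5) = 21.582 kPa.
Initial effective stress: σ'_0 = σ_v − u = 84.4 − 21.582 = 62.818 kPa.
Stress increase at mid-clay by the 2:1 spreading method:
Δσ = qBL/((B+z)(L+z)) = 118×5.2×7.3/((5.2+4.7)(7.3+4.7)) = 37.704 kPa
Final effective stress: σ'_f = 62.818 + 37.704 = 100.52 kPa.
σ'_f = 100.52 > σ'_p = 66.1 kPa, so the stress path crosses the preconsolidation pressure — recompression up to σ'_p, then virgin compression beyond:
S_c = H/(1+e₀)·[C_r·log₁₀(σ'_p/σ'_0) + C_c·log₁₀(σ'_f/σ'_p)]
    = 2.6/2.09 × [0.067×log₁₀(66.1/62.818) + 0.26×log₁₀(100.52/66.1)]
    = 1.244 × [0.0014819 + 0.047333] = 0.06073 m

S_c ≈ 60.7 mm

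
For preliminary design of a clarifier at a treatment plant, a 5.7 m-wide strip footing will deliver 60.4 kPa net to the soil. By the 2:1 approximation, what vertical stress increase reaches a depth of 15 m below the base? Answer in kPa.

By the 2:1 method the load spreads at 1 horizontal : 2 vertical, so at depth z the loaded area has grown by z in each plan dimension:
Δσ = qB/(B+z) = 60.4×5.7/(5.7+15) = 16.632 kPa

Δσ_z ≈ 16.6 kPa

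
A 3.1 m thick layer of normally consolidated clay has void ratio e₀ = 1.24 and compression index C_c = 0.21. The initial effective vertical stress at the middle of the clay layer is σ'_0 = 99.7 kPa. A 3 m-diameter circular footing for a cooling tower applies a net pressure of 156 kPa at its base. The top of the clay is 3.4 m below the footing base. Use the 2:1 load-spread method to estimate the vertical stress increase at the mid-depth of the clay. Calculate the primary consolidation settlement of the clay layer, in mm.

Mid-depth of clay below the footing base: z = 3.4 + 3.1/2 = 4.95 m.
Stress increase at mid-clay by the 2:1 spreading method:
Δσ ≈ qD²/(D+z)² = 156×3²/(3+4.95)² = 22.214 kPa
Final effective stress: σ'_f = σ'_0 + Δσ = 99.7 + 22.214 = 121.91 kPa.
Normally consolidated clay, so the full stress increment lies on the virgin compression line:
S_c = C_c·H/(1+e₀)·log₁₀(σ'_f/σ'_0) = 0.21×3.1/(1+1.24)×log₁₀(121.91/99.7)
    = 0.29062 × 0.087344 = 0.02538 m

S_c ≈ 25.4 mm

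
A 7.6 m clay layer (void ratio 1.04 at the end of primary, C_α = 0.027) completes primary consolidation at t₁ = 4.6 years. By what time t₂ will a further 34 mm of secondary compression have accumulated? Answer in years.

S_s = C_α·H/(1+e_p)·log₁₀(t₂/t₁) ⇒ log₁₀(t₂/t₁) = S_s·(1+e_p)/(C_α·H).
log₁₀(t₂/t₁) = 0.034 × (1+1.04) / (0.027×7.6) = 0.338
t₂ = t₁ × 10^0.338 = 4.6 × 2.178 = 10.02 years

t₂ ≈ 10 years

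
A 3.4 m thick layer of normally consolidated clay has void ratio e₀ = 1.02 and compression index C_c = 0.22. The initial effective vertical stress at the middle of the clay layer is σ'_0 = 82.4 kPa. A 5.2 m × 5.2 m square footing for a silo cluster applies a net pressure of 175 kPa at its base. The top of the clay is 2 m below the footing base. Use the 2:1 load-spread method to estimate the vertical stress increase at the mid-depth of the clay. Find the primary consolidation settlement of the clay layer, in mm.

S_c ≈ 87.7 mm

Mid-depth of clay below the footing base: z = 2 + 3.4/2 = 3.7 m.
Stress increase at mid-clay by the 2:1 spreading method:
Δσ = qBL/((B+z)(L+z)) = 175×5.2×5.2/((5.2+3.7)(5.2+3.7)) = 59.74 kPa
Final effective stress: σ'_f = σ'_0 + Δσ = 82.4 + 59.74 = 142.14 kPa.
Normally consolidated clay, so the full stress increment lies on the virgin compression line:
S_c = C_c·H/(1+e₀)·log₁₀(σ'_f/σ'_0) = 0.22×3.4/(1+1.02)×log₁₀(142.14/82.4)
    = 0.3703 × 0.23679 = 0.08768 m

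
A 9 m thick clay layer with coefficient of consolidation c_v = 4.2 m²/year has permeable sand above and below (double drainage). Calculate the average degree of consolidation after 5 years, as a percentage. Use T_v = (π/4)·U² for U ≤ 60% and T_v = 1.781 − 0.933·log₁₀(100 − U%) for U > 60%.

U ≈ 93.7 %

Drainage path length: H_d = H/2 = 4.5 m (double drainage).
T_v = c_v·t/H_d² = 4.2×5/4.5² = 1.037.
T_v = 1.037 corresponds to the U > 60% branch:
U = 1 − 10^((1.781 − T_v)/0.933)/100 = 0.9373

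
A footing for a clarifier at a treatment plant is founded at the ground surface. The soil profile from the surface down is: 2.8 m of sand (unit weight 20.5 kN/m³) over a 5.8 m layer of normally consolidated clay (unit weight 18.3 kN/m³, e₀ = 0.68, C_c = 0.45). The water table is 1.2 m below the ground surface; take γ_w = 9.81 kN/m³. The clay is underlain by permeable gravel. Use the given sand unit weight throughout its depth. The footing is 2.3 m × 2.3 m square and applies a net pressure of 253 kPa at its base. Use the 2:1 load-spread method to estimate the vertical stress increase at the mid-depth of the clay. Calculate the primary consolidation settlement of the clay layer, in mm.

Mid-depth of clay below the ground surface: z = 2.8 + 5.8/2 = 5.7 m.
Total vertical stress at mid-clay: σ_v = 20.5×2.8 + 18.3×2.9 = 110.47 kPa.
Pore pressure: u = 9.81×(5.7 − 1.2) = 44.145 kPa.
Initial effective stress: σ'_0 = σ_v − u = 110.47 − 44.145 = 66.325 kPa.
Stress increase at mid-clay by the 2:1 spreading method:
Δσ = qBL/((B+z)(L+z)) = 253×2.3×2.3/((2.3+5.7)(2.3+5.7)) = 20.912 kPa
Final effective stress: σ'_f = σ'_0 + Δσ = 66.325 + 20.912 = 87.237 kPa.
Normally consolidated clay, so the full stress increment lies on the virgin compression line:
S_c = C_c·H/(1+e₀)·log₁₀(σ'_f/σ'_0) = 0.45×5.8/(1+0.68)×log₁₀(87.237/66.325)
    = 1.5536 × 0.11902 = 0.1849 m

S_c ≈ 185 mm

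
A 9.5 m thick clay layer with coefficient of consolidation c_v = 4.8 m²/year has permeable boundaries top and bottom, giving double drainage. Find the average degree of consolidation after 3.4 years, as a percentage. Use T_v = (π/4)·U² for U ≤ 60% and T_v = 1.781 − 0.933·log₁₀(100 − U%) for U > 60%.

U ≈ 86.4 %

Drainage path length: H_d = H/2 = 4.75 m (double drainage).
T_v = c_v·t/H_d² = 4.8×3.4/4.75² = 0.72332.
T_v = 0.72332 corresponds to the U > 60% branch:
U = 1 − 10^((1.781 − T_v)/0.933)/100 = 0.864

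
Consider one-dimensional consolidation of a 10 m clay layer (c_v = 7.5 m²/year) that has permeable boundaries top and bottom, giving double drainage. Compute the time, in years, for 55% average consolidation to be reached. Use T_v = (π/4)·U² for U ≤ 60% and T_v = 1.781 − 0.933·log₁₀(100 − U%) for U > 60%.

t ≈ 0.792 years

Drainage path length: H_d = H/2 = 5 m (double drainage).
U ≤ 60%: T_v = (π/4)·U² = (π/4)×0.55² = 0.23758.
t = T_v·H_d²/c_v = 0.23758×5²/7.5 = 0.7919 years.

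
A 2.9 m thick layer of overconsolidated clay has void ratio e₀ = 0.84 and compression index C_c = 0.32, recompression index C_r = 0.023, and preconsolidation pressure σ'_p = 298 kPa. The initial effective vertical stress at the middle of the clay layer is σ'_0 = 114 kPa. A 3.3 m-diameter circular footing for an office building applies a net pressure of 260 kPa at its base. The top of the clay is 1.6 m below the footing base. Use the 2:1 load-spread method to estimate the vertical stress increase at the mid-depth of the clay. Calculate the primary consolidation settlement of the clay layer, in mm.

S_c ≈ 7.56 mm

Mid-depth of clay below the footing base: z = 1.6 + 2.9/2 = 3.05 m.
Stress increase at mid-clay by the 2:1 spreading method:
Δσ ≈ qD²/(D+z)² = 260×3.3²/(3.3+3.05)² = 70.219 kPa
Final effective stress: σ'_f = 114 + 70.219 = 184.22 kPa.
σ'_f = 184.22 ≤ σ'_p = 298 kPa, so the clay remains overconsolidated and only the recompression index applies:
S_c = C_r·H/(1+e₀)·log₁₀(σ'_f/σ'_0) = 0.023×2.9/1.84×log₁₀(184.22/114)
    = 0.03625 × 0.20843 = 0.007556 m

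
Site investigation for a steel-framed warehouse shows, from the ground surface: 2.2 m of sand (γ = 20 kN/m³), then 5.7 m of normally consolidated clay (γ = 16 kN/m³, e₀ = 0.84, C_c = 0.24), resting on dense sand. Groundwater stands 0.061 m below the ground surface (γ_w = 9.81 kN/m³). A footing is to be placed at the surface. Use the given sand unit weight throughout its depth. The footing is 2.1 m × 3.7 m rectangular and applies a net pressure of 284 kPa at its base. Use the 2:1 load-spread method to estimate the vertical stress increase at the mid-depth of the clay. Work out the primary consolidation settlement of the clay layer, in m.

S_c ≈ 0.202 m

Mid-depth of clay below the ground surface: z = 2.2 + 5.7/2 = 5.05 m.
Total vertical stress at mid-clay: σ_v = 20×2.2 + 16×2.85 = 89.6 kPa.
Pore pressure: u = 9.81×(5.05 − 0.061) = 48.942 kPa.
Initial effective stress: σ'_0 = σ_v − u = 89.6 − 48.942 = 40.658 kPa.
Stress increase at mid-clay by the 2:1 spreading method:
Δσ = qBL/((B+z)(L+z)) = 284×2.1×3.7/((2.1+5.05)(3.7+5.05)) = 35.272 kPa
Final effective stress: σ'_f = σ'_0 + Δσ = 40.658 + 35.272 = 75.93 kPa.
Normally consolidated clay, so the full stress increment lies on the virgin compression line:
S_c = C_c·H/(1+e₀)·log₁₀(σ'_f/σ'_0) = 0.24×5.7/(1+0.84)×log₁₀(75.93/40.658)
    = 0.74348 × 0.27127 = 0.2017 m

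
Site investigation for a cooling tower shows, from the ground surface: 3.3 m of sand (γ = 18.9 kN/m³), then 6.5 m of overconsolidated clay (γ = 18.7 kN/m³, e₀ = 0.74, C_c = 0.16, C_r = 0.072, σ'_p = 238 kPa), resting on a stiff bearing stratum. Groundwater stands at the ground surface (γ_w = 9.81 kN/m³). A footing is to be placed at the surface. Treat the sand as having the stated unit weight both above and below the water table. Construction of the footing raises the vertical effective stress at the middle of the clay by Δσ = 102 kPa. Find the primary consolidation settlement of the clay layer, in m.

S_c ≈ 0.117 m

Mid-depth of clay below the ground surface: z = 3.3 + 6.5/2 = 6.55 m.
Total vertical stress at mid-clay: σ_v = 18.9×3.3 + 18.7×3.25 = 123.14 kPa.
Pore pressure: u = 9.81×(6.55 − 0) = 64.255 kPa.
Initial effective stress: σ'_0 = σ_v − u = 123.14 − 64.255 = 58.885 kPa.
Final effective stress: σ'_f = 58.885 + 102 = 160.88 kPa.
σ'_f = 160.88 ≤ σ'_p = 238 kPa, so the clay remains overconsolidated and only the recompression index applies:
S_c = C_r·H/(1+e₀)·log₁₀(σ'_f/σ'_0) = 0.072×6.5/1.74×log₁₀(160.88/58.885)
    = 0.26896 × 0.4365 = 0.1174 m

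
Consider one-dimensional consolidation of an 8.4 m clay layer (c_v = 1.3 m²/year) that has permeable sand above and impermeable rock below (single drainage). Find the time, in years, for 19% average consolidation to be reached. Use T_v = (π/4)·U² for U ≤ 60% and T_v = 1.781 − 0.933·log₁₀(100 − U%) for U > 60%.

Drainage path length: H_d = H = 8.4 m (single drainage).
U ≤ 60%: T_v = (π/4)·U² = (π/4)×0.19² = 0.028353.
t = T_v·H_d²/c_v = 0.028353×8.4²/1.3 = 1.539 years.

t ≈ 1.54 years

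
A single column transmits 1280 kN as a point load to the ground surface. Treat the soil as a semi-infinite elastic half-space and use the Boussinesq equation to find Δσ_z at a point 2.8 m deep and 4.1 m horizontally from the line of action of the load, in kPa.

Δσ_z ≈ 4.45 kPa

Boussinesq vertical stress below a point load on an elastic half-space:
Δσ_z = 3P/(2πz²) · [1 + (r/z)²]^(−5/2)
r/z = 4.1/2.8 = 1.4643; [1+(r/z)²]^(−5/2) = 0.057049.
Δσ_z = 3×1280/(2π×2.8²) × 0.057049 = 77.953 × 0.057049 = 4.447 kPa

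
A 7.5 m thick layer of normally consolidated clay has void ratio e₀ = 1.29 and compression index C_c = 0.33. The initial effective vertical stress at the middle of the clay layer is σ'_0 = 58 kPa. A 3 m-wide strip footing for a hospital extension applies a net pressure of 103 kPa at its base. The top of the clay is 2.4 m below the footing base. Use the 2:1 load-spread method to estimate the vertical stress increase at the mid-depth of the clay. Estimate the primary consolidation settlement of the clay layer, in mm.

S_c ≈ 215 mm

Mid-depth of clay below the footing base: z = 2.4 + 7.5/2 = 6.15 m.
Stress increase at mid-clay by the 2:1 spreading method:
Δσ = qB/(B+z) = 103×3/(3+6.15) = 33.77 kPa
Final effective stress: σ'_f = σ'_0 + Δσ = 58 + 33.77 = 91.77 kPa.
Normally consolidated clay, so the full stress increment lies on the virgin compression line:
S_c = C_c·H/(1+e₀)·log₁₀(σ'_f/σ'_0) = 0.33×7.5/(1+1.29)×log₁₀(91.77/58)
    = 1.0808 × 0.19927 = 0.2154 m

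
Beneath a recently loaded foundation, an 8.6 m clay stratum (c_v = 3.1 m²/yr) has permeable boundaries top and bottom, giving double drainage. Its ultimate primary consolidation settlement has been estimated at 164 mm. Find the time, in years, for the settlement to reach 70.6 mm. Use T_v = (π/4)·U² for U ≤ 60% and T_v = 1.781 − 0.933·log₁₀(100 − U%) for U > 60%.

t ≈ 0.868 years

Drainage path length: H_d = H/2 = 4.3 m (double drainage).
U = S(t)/S_ult = 70.6/164 = 0.4305.
U ≤ 60%: T_v = (π/4)·U² = (π/4)×0.43049² = 0.14555.
t = T_v·H_d²/c_v = 0.14555×4.3²/3.1 = 0.8681 years.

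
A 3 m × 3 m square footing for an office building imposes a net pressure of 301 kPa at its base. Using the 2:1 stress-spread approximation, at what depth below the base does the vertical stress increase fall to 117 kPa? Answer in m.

z ≈ 1.81 m

2:1 spreading — at depth z the loaded area has grown by z in each plan dimension:
qB²/(B+z)² = Δσ_z ⇒ z = B(√(q/Δσ_z) − 1) = 3×(√(301/117) − 1) = 1.812 m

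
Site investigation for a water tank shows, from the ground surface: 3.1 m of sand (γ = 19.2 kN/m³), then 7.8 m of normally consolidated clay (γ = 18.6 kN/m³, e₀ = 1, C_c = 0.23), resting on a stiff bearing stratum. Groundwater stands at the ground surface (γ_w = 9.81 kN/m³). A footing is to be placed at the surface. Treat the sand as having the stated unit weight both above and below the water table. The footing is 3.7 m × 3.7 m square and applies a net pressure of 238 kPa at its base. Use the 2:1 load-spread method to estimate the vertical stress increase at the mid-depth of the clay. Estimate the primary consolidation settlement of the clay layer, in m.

Mid-depth of clay below the ground surface: z = 3.1 + 7.8/2 = 7 m.
Total vertical stress at mid-clay: σ_v = 19.2×3.1 + 18.6×3.9 = 132.06 kPa.
Pore pressure: u = 9.81×(7 − 0) = 68.67 kPa.
Initial effective stress: σ'_0 = σ_v − u = 132.06 − 68.67 = 63.39 kPa.
Stress increase at mid-clay by the 2:1 spreading method:
Δσ = qBL/((B+z)(L+z)) = 238×3.7×3.7/((3.7+7)(3.7+7)) = 28.459 kPa
Final effective stress: σ'_f = σ'_0 + Δσ = 63.39 + 28.459 = 91.849 kPa.
Normally consolidated clay, so the full stress increment lies on the virgin compression line:
S_c = C_c·H/(1+e₀)·log₁₀(σ'_f/σ'_0) = 0.23×7.8/(1+1)×log₁₀(91.849/63.39)
    = 0.897 × 0.16105 = 0.1445 m

S_c ≈ 0.144 m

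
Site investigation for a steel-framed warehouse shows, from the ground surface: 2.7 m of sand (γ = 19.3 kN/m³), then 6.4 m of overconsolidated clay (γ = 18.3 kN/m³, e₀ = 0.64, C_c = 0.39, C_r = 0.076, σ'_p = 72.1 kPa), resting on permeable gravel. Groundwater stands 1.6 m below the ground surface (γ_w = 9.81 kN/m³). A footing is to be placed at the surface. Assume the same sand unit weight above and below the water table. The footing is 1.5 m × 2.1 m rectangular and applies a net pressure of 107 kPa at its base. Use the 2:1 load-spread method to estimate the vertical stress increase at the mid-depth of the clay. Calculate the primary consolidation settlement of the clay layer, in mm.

S_c ≈ 25.4 mm

Mid-depth of clay below the ground surface: z = 2.7 + 6.4/2 = 5.9 m.
Total vertical stress at mid-clay: σ_v = 19.3×2.7 + 18.3×3.2 = 110.67 kPa.
Pore pressure: u = 9.81×(5.9 − 1.6) = 42.183 kPa.
Initial effective stress: σ'_0 = σ_v − u = 110.67 − 42.183 = 68.487 kPa.
Stress increase at mid-clay by the 2:1 spreading method:
Δσ = qBL/((B+z)(L+z)) = 107×1.5×2.1/((1.5+5.9)(2.1+5.9)) = 5.6934 kPa
Final effective stress: σ'_f = 68.487 + 5.6934 = 74.18 kPa.
σ'_f = 74.18 > σ'_p = 72.1 kPa, so the stress path crosses the preconsolidation pressure — recompression up to σ'_p, then virgin compression beyond:
S_c = H/(1+e₀)·[C_r·log₁₀(σ'_p/σ'_0) + C_c·log₁₀(σ'_f/σ'_p)]
    = 6.4/1.64 × [0.076×log₁₀(72.1/68.487) + 0.39×log₁₀(74.18/72.1)]
    = 3.9024 × [0.0016969 + 0.0048171] = 0.02542 m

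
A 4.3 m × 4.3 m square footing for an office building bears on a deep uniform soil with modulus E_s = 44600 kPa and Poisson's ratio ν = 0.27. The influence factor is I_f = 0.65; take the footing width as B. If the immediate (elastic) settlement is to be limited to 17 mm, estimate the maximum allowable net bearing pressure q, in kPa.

S_e = q·B·(1−ν²)/E_s · I_f  ⇒  q = S_e·E_s / (B·(1−ν²)·I_f).
q = 0.017 × 44600 / (4.3 × 0.9271 × 0.65) = 292.6 kPa

q ≈ 293 kPa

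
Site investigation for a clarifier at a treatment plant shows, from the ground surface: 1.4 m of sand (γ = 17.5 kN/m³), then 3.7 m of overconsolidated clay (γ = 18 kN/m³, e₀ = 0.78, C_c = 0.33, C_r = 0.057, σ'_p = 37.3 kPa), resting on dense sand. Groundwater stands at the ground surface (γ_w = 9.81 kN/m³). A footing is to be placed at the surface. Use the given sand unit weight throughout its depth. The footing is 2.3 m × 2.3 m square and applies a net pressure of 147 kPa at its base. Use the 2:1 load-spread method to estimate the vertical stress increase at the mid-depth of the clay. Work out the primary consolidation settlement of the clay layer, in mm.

Mid-depth of clay below the ground surface: z = 1.4 + 3.7/2 = 3.25 m.
Total vertical stress at mid-clay: σ_v = 17.5×1.4 + 18×1.85 = 57.8 kPa.
Pore pressure: u = 9.81×(3.25 − 0) = 31.883 kPa.
Initial effective stress: σ'_0 = σ_v − u = 57.8 − 31.883 = 25.917 kPa.
Stress increase at mid-clay by the 2:1 spreading method:
Δσ = qBL/((B+z)(L+z)) = 147×2.3×2.3/((2.3+3.25)(2.3+3.25)) = 25.246 kPa
Final effective stress: σ'_f = 25.917 + 25.246 = 51.163 kPa.
σ'_f = 51.163 > σ'_p = 37.3 kPa, so the stress path crosses the preconsolidation pressure — recompression up to σ'_p, then virgin compression beyond:
S_c = H/(1+e₀)·[C_r·log₁₀(σ'_p/σ'_0) + C_c·log₁₀(σ'_f/σ'_p)]
    = 3.7/1.78 × [0.057×log₁₀(37.3/25.917) + 0.33×log₁₀(51.163/37.3)]
    = 2.0787 × [0.0090131 + 0.045292] = 0.1129 m

S_c ≈ 113 mm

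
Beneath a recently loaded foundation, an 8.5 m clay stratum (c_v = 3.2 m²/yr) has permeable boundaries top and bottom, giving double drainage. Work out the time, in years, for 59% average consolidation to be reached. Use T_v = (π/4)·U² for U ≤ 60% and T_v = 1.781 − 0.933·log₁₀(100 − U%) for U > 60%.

t ≈ 1.54 years

Drainage path length: H_d = H/2 = 4.25 m (double drainage).
U ≤ 60%: T_v = (π/4)·U² = (π/4)×0.59² = 0.2734.
t = T_v·H_d²/c_v = 0.2734×4.25²/3.2 = 1.543 years.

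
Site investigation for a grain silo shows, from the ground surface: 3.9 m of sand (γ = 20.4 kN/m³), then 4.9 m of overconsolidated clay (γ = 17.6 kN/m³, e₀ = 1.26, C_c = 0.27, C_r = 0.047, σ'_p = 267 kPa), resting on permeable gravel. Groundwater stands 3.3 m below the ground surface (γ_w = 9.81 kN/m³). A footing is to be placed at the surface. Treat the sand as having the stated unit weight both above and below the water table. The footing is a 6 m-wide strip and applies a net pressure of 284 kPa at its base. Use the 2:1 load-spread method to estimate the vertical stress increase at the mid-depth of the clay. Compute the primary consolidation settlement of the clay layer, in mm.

Mid-depth of clay below the ground surface: z = 3.9 + 4.9/2 = 6.35 m.
Total vertical stress at mid-clay: σ_v = 20.4×3.9 + 17.6×2.45 = 122.68 kPa.
Pore pressure: u = 9.81×(6.35 − 3.3) = 29.921 kPa.
Initial effective stress: σ'_0 = σ_v − u = 122.68 − 29.921 = 92.759 kPa.
Stress increase at mid-clay by the 2:1 spreading method:
Δσ = qB/(B+z) = 284×6/(6+6.35) = 137.98 kPa
Final effective stress: σ'_f = 92.759 + 137.98 = 230.74 kPa.
σ'_f = 230.74 ≤ σ'_p = 267 kPa, so the clay remains overconsolidated and only the recompression index applies:
S_c = C_r·H/(1+e₀)·log₁₀(σ'_f/σ'_0) = 0.047×4.9/2.26×log₁₀(230.74/92.759)
    = 0.1019 × 0.39577 = 0.04033 m

S_c ≈ 40.3 mm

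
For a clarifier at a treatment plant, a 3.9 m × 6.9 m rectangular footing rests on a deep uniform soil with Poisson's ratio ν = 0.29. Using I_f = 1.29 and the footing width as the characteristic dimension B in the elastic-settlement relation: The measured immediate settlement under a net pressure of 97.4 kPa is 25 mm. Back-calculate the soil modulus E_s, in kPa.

E_s ≈ 18000 kPa

S_e = q·B·(1−ν²)/E_s · I_f  ⇒  E_s = q·B·(1−ν²)·I_f / S_e.
E_s = 97.4 × 3.9 × 0.9159 × 1.29 / 0.025 = 17950 kPa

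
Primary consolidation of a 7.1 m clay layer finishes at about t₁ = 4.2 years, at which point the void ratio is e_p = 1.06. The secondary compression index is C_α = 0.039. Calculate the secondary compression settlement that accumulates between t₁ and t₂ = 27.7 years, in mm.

S_s ≈ 110 mm

Secondary compression: S_s = C_α·H/(1+e_p)·log₁₀(t₂/t₁)
S_s = 0.039×7.1/(1+1.06)×log₁₀(27.7/4.2)
    = 0.1344 × 0.8192 = 0.1101 m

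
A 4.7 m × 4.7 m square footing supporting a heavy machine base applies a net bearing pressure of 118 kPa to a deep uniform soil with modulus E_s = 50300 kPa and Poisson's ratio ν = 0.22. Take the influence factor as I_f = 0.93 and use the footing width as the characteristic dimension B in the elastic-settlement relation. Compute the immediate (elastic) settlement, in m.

Immediate (elastic) settlement: S_e = q·B·(1−ν²)/E_s · I_f.
S_e = 118 × 4.7 × (1 − 0.22²) / 50300 × 0.93
    = 118 × 4.7 × 0.9516 / 50300 × 0.93
    = 0.009758 m

S_e ≈ 0.00976 m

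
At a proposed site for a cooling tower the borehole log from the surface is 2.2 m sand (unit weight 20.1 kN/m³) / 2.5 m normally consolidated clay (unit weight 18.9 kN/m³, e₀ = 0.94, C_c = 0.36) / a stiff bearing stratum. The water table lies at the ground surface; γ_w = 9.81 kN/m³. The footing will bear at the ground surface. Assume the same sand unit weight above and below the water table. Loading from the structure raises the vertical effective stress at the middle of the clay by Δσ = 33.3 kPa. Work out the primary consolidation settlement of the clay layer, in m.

Mid-depth of clay below the ground surface: z = 2.2 + 2.5/2 = 3.45 m.
Total vertical stress at mid-clay: σ_v = 20.1×2.2 + 18.9×1.25 = 67.845 kPa.
Pore pressure: u = 9.81×(3.45 − 0) = 33.845 kPa.
Initial effective stress: σ'_0 = σ_v − u = 67.845 − 33.845 = 34 kPa.
Final effective stress: σ'_f = σ'_0 + Δσ = 34 + 33.3 = 67.3 kPa.
Normally consolidated clay, so the full stress increment lies on the virgin compression line:
S_c = C_c·H/(1+e₀)·log₁₀(σ'_f/σ'_0) = 0.36×2.5/(1+0.94)×log₁₀(67.3/34)
    = 0.46392 × 0.29654 = 0.1376 m

S_c ≈ 0.138 m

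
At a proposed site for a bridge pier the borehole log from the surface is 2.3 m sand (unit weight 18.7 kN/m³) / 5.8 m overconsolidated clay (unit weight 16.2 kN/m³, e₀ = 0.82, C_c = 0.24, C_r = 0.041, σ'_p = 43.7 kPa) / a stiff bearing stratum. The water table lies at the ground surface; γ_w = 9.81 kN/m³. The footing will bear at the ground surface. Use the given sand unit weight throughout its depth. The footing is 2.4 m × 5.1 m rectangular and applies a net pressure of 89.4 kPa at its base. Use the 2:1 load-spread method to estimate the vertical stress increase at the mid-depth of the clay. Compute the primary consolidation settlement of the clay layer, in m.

S_c ≈ 0.0703 m

Mid-depth of clay below the ground surface: z = 2.3 + 5.8/2 = 5.2 m.
Total vertical stress at mid-clay: σ_v = 18.7×2.3 + 16.2×2.9 = 89.99 kPa.
Pore pressure: u = 9.81×(5.2 − 0) = 51.012 kPa.
Initial effective stress: σ'_0 = σ_v − u = 89.99 − 51.012 = 38.978 kPa.
Stress increase at mid-clay by the 2:1 spreading method:
Δσ = qBL/((B+z)(L+z)) = 89.4×2.4×5.1/((2.4+5.2)(5.1+5.2)) = 13.979 kPa
Final effective stress: σ'_f = 38.978 + 13.979 = 52.957 kPa.
σ'_f = 52.957 > σ'_p = 43.7 kPa, so the stress path crosses the preconsolidation pressure — recompression up to σ'_p, then virgin compression beyond:
S_c = H/(1+e₀)·[C_r·log₁₀(σ'_p/σ'_0) + C_c·log₁₀(σ'_f/σ'_p)]
    = 5.8/1.82 × [0.041×log₁₀(43.7/38.978) + 0.24×log₁₀(52.957/43.7)]
    = 3.1868 × [0.0020361 + 0.020026] = 0.07031 m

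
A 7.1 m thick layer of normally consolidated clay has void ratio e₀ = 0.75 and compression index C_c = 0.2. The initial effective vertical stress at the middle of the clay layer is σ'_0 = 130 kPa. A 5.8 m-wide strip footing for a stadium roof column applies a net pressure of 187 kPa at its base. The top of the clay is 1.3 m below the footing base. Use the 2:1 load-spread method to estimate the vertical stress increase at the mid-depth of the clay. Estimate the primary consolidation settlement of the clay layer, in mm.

S_c ≈ 204 mm

Mid-depth of clay below the footing base: z = 1.3 + 7.1/2 = 4.85 m.
Stress increase at mid-clay by the 2:1 spreading method:
Δσ = qB/(B+z) = 187×5.8/(5.8+4.85) = 101.84 kPa
Final effective stress: σ'_f = σ'_0 + Δσ = 130 + 101.84 = 231.84 kPa.
Normally consolidated clay, so the full stress increment lies on the virgin compression line:
S_c = C_c·H/(1+e₀)·log₁₀(σ'_f/σ'_0) = 0.2×7.1/(1+0.75)×log₁₀(231.84/130)
    = 0.81143 × 0.25125 = 0.2039 m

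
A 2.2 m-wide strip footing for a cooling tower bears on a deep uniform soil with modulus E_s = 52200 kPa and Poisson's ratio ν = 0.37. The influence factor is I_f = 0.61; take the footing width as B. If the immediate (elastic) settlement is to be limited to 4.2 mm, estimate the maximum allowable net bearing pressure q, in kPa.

q ≈ 189 kPa

S_e = q·B·(1−ν²)/E_s · I_f  ⇒  q = S_e·E_s / (B·(1−ν²)·I_f).
q = 0.0042 × 52200 / (2.2 × 0.8631 × 0.61) = 189.3 kPa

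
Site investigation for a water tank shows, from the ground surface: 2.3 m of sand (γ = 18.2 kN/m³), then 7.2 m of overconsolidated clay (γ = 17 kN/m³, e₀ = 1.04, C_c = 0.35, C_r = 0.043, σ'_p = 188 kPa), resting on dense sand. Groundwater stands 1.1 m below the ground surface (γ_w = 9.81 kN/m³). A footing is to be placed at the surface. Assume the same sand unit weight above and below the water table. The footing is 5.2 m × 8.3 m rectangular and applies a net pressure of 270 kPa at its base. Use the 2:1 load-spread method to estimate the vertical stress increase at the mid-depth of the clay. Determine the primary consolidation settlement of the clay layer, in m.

Mid-depth of clay below the ground surface: z = 2.3 + 7.2/2 = 5.9 m.
Total vertical stress at mid-clay: σ_v = 18.2×2.3 + 17×3.6 = 103.06 kPa.
Pore pressure: u = 9.81×(5.9 − 1.1) = 47.088 kPa.
Initial effective stress: σ'_0 = σ_v − u = 103.06 − 47.088 = 55.972 kPa.
Stress increase at mid-clay by the 2:1 spreading method:
Δσ = qBL/((B+z)(L+z)) = 270×5.2×8.3/((5.2+5.9)(8.3+5.9)) = 73.932 kPa
Final effective stress: σ'_f = 55.972 + 73.932 = 129.9 kPa.
σ'_f = 129.9 ≤ σ'_p = 188 kPa, so the clay remains overconsolidated and only the recompression index applies:
S_c = C_r·H/(1+e₀)·log₁₀(σ'_f/σ'_0) = 0.043×7.2/2.04×log₁₀(129.9/55.972)
    = 0.15176 × 0.36564 = 0.05549 m

S_c ≈ 0.0555 m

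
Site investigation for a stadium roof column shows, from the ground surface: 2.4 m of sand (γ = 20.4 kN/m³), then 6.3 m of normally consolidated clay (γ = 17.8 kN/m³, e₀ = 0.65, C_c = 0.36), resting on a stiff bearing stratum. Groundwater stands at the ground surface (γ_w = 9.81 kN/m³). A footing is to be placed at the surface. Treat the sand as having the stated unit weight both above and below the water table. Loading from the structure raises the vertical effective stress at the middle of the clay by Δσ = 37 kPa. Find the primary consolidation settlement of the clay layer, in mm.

S_c ≈ 328 mm

Mid-depth of clay below the ground surface: z = 2.4 + 6.3/2 = 5.55 m.
Total vertical stress at mid-clay: σ_v = 20.4×2.4 + 17.8×3.15 = 105.03 kPa.
Pore pressure: u = 9.81×(5.55 − 0) = 54.446 kPa.
Initial effective stress: σ'_0 = σ_v − u = 105.03 − 54.446 = 50.584 kPa.
Final effective stress: σ'_f = σ'_0 + Δσ = 50.584 + 37 = 87.584 kPa.
Normally consolidated clay, so the full stress increment lies on the virgin compression line:
S_c = C_c·H/(1+e₀)·log₁₀(σ'_f/σ'_0) = 0.36×6.3/(1+0.65)×log₁₀(87.584/50.584)
    = 1.3745 × 0.23841 = 0.3277 m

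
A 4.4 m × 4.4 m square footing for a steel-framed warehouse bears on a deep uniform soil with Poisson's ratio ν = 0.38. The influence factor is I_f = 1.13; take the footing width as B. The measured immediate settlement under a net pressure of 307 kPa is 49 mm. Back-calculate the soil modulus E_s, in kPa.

E_s ≈ 26700 kPa

S_e = q·B·(1−ν²)/E_s · I_f  ⇒  E_s = q·B·(1−ν²)·I_f / S_e.
E_s = 307 × 4.4 × 0.8556 × 1.13 / 0.049 = 26650 kPa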